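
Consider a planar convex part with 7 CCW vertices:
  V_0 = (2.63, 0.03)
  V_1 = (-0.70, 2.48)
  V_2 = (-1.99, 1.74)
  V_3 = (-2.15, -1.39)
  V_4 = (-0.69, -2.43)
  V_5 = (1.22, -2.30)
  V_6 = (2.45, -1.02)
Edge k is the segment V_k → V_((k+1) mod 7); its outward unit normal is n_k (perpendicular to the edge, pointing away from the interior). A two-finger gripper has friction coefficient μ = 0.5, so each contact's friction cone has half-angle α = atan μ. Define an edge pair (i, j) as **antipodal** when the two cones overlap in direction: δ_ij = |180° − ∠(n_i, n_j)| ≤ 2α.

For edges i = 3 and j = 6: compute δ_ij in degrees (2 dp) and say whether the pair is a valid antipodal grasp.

δ = 64.26°, invalid

α = atan 0.5 = 26.57°;  2α = 53.13°
edge 3: e_3 = (+1.46, -1.04);  n_3 = (-0.5802, -0.8145)
edge 6: e_6 = (+0.18, +1.05);  n_6 = (+0.9856, -0.1690)
∠(n_3, n_6) = 115.74°
δ = |180° − 115.74°| = 64.26°
64.26° > 2α = 53.13°  →  invalid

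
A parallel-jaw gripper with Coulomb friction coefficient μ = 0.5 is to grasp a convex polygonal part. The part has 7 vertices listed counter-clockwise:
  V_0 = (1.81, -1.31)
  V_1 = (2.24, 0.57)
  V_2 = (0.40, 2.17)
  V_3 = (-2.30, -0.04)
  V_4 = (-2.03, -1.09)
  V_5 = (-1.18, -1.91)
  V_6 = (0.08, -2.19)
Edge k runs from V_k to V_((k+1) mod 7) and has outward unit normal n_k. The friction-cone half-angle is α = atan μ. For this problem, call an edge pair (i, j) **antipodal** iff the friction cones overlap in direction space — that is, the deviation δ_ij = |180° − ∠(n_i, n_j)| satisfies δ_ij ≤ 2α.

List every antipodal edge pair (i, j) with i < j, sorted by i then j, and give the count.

α = atan 0.5 = 26.57°;  2α = 53.13°
n_0 = (+0.9748, -0.2230)
n_1 = (+0.6562, +0.7546)
n_2 = (-0.6334, +0.7738)
n_3 = (-0.9685, -0.2490)
n_4 = (-0.6943, -0.7197)
n_5 = (-0.2169, -0.9762)
n_6 = (+0.4534, -0.8913)
  (0,1): δ = 118.13°  ·
  (0,2): δ = 37.82°  ✓
  (0,3): δ = 27.30°  ✓
  (0,4): δ = 58.91°  ·
  (0,5): δ = 90.35°  ·
  (0,6): δ = 129.84°  ·
  (1,2): δ = 99.69°  ·
  (1,3): δ = 34.57°  ✓
  (1,4): δ = 2.96°  ✓
  (1,5): δ = 28.48°  ✓
  (1,6): δ = 67.97°  ·
  (2,3): δ = 114.88°  ·
  (2,4): δ = 83.27°  ·
  (2,5): δ = 51.83°  ✓
  (2,6): δ = 12.34°  ✓
  (3,4): δ = 148.39°  ·
  (3,5): δ = 116.95°  ·
  (3,6): δ = 77.46°  ·
  (4,5): δ = 148.56°  ·
  (4,6): δ = 109.07°  ·
  (5,6): δ = 140.51°  ·
antipodal pairs: 7

count = 7; pairs: (0,2), (0,3), (1,3), (1,4), (1,5), (2,5), (2,6)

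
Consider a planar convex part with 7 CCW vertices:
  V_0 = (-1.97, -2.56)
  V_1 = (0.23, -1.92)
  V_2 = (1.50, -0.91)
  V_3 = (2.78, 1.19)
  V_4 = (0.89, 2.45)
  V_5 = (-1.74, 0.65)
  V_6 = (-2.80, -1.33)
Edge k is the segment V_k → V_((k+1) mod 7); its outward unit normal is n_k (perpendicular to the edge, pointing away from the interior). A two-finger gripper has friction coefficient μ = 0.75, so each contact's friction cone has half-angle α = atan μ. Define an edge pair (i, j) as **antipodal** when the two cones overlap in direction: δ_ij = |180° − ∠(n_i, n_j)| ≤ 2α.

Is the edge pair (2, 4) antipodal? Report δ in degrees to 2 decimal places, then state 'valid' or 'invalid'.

α = atan 0.75 = 36.87°;  2α = 73.74°
edge 2: e_2 = (+1.28, +2.10);  n_2 = (+0.8539, -0.5205)
edge 4: e_4 = (-2.63, -1.80);  n_4 = (-0.5648, +0.8252)
∠(n_2, n_4) = 155.75°
δ = |180° − 155.75°| = 24.25°
24.25° ≤ 2α = 73.74°  →  valid

δ = 24.25°, valid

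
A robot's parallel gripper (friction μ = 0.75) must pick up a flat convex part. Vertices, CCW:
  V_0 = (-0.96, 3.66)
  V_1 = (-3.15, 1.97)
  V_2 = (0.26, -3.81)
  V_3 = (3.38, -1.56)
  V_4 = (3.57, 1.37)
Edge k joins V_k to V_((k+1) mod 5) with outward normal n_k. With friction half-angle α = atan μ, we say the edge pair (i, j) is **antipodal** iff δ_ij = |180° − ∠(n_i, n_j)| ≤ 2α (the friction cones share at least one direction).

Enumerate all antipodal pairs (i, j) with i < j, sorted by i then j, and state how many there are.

count = 5; pairs: (0,2), (0,3), (1,3), (1,4), (2,4)

α = atan 0.75 = 36.87°;  2α = 73.74°
n_0 = (-0.6109, +0.7917)
n_1 = (-0.8613, -0.5081)
n_2 = (+0.5849, -0.8111)
n_3 = (+0.9979, -0.0647)
n_4 = (+0.4511, +0.8924)
  (0,1): δ = 97.12°  ·
  (0,2): δ = 1.86°  ✓
  (0,3): δ = 48.63°  ✓
  (0,4): δ = 115.53°  ·
  (1,2): δ = 84.74°  ·
  (1,3): δ = 34.25°  ✓
  (1,4): δ = 32.64°  ✓
  (2,3): δ = 129.51°  ·
  (2,4): δ = 62.61°  ✓
  (3,4): δ = 113.11°  ·
antipodal pairs: 5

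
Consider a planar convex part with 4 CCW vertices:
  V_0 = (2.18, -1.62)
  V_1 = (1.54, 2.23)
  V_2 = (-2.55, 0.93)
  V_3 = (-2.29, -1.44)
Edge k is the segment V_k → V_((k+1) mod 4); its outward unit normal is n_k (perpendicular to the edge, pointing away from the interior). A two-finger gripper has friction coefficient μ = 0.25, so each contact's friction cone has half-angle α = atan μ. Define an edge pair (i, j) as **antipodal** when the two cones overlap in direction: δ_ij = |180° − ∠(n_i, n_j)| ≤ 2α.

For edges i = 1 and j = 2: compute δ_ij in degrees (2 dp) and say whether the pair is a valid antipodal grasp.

δ = 101.37°, invalid

α = atan 0.25 = 14.04°;  2α = 28.07°
edge 1: e_1 = (-4.09, -1.30);  n_1 = (-0.3029, +0.9530)
edge 2: e_2 = (+0.26, -2.37);  n_2 = (-0.9940, -0.1091)
∠(n_1, n_2) = 78.63°
δ = |180° − 78.63°| = 101.37°
101.37° > 2α = 28.07°  →  invalid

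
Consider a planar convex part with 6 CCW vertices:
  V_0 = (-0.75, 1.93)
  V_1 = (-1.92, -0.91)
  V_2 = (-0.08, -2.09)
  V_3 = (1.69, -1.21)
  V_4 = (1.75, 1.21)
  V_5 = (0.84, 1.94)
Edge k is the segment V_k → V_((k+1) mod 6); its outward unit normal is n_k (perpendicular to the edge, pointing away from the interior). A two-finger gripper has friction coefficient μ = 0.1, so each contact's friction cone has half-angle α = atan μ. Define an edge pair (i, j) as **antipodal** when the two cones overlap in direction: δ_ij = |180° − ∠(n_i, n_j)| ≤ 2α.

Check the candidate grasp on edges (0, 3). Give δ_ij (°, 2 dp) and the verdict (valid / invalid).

δ = 20.97°, invalid

α = atan 0.1 = 5.71°;  2α = 11.42°
edge 0: e_0 = (-1.17, -2.84);  n_0 = (-0.9246, +0.3809)
edge 3: e_3 = (+0.06, +2.42);  n_3 = (+0.9997, -0.0248)
∠(n_0, n_3) = 159.03°
δ = |180° − 159.03°| = 20.97°
20.97° > 2α = 11.42°  →  invalid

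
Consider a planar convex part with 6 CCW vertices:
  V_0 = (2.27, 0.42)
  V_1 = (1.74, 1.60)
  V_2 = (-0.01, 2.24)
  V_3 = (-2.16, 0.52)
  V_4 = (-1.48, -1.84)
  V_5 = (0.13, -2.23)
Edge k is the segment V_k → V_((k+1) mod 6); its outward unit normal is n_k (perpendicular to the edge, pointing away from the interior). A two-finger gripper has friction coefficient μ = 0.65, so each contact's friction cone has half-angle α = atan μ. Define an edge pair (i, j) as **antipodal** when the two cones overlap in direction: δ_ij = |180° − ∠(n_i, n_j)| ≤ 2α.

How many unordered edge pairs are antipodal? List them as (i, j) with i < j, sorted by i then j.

α = atan 0.65 = 33.02°;  2α = 66.05°
n_0 = (+0.9122, +0.4097)
n_1 = (+0.3435, +0.9392)
n_2 = (-0.6247, +0.7809)
n_3 = (-0.9609, -0.2769)
n_4 = (-0.2354, -0.9719)
n_5 = (+0.7780, -0.6283)
  (0,1): δ = 134.28°  ·
  (0,2): δ = 75.53°  ·
  (0,3): δ = 8.11°  ✓
  (0,4): δ = 52.20°  ✓
  (0,5): δ = 116.89°  ·
  (1,2): δ = 121.25°  ·
  (1,3): δ = 53.84°  ✓
  (1,4): δ = 6.47°  ✓
  (1,5): δ = 71.17°  ·
  (2,3): δ = 112.59°  ·
  (2,4): δ = 52.28°  ✓
  (2,5): δ = 12.42°  ✓
  (3,4): δ = 119.69°  ·
  (3,5): δ = 55.00°  ✓
  (4,5): δ = 115.31°  ·
antipodal pairs: 7

count = 7; pairs: (0,3), (0,4), (1,3), (1,4), (2,4), (2,5), (3,5)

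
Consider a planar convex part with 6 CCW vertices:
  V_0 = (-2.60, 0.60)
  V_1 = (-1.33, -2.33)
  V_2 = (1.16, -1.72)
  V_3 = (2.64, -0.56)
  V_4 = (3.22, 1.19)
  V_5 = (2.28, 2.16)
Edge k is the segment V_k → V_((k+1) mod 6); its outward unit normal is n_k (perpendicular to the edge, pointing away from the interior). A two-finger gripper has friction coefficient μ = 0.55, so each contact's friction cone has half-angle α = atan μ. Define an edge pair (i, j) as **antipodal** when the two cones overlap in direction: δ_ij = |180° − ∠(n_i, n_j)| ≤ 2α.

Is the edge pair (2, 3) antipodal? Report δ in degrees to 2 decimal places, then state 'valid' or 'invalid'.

α = atan 0.55 = 28.81°;  2α = 57.62°
edge 2: e_2 = (+1.48, +1.16);  n_2 = (+0.6169, -0.7871)
edge 3: e_3 = (+0.58, +1.75);  n_3 = (+0.9492, -0.3146)
∠(n_2, n_3) = 33.57°
δ = |180° − 33.57°| = 146.43°
146.43° > 2α = 57.62°  →  invalid

δ = 146.43°, invalid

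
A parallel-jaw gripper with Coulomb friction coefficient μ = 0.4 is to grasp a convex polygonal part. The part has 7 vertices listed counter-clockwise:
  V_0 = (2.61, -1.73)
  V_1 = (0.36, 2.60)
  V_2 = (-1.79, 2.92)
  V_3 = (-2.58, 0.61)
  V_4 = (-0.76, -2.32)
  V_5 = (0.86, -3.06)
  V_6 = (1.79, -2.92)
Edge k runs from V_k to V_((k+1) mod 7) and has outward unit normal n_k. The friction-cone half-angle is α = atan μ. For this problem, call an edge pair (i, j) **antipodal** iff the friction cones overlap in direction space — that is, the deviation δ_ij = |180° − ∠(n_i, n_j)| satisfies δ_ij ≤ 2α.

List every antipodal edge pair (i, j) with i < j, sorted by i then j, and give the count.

α = atan 0.4 = 21.80°;  2α = 43.60°
n_0 = (+0.8874, +0.4611)
n_1 = (+0.1472, +0.9891)
n_2 = (-0.9462, +0.3236)
n_3 = (-0.8495, -0.5277)
n_4 = (-0.4155, -0.9096)
n_5 = (+0.1489, -0.9889)
n_6 = (+0.8234, -0.5674)
  (0,1): δ = 125.92°  ·
  (0,2): δ = 46.34°  ·
  (0,3): δ = 4.39°  ✓
  (0,4): δ = 37.99°  ✓
  (0,5): δ = 71.10°  ·
  (0,6): δ = 117.97°  ·
  (1,2): δ = 100.41°  ·
  (1,3): δ = 49.69°  ·
  (1,4): δ = 16.08°  ✓
  (1,5): δ = 17.03°  ✓
  (1,6): δ = 63.90°  ·
  (2,3): δ = 129.27°  ·
  (2,4): δ = 95.67°  ·
  (2,5): δ = 62.56°  ·
  (2,6): δ = 15.69°  ✓
  (3,4): δ = 146.40°  ·
  (3,5): δ = 113.29°  ·
  (3,6): δ = 66.42°  ·
  (4,5): δ = 146.89°  ·
  (4,6): δ = 100.02°  ·
  (5,6): δ = 133.13°  ·
antipodal pairs: 5

count = 5; pairs: (0,3), (0,4), (1,4), (1,5), (2,6)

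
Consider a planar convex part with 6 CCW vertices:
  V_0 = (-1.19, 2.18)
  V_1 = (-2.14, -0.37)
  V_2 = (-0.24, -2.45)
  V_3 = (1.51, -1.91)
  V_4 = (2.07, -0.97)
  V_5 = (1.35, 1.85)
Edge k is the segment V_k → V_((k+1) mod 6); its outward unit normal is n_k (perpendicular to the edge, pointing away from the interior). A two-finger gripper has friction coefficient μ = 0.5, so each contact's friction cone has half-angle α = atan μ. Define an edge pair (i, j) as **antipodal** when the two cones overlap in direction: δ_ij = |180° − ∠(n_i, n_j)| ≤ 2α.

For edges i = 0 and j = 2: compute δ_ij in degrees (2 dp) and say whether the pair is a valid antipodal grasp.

α = atan 0.5 = 26.57°;  2α = 53.13°
edge 0: e_0 = (-0.95, -2.55);  n_0 = (-0.9371, +0.3491)
edge 2: e_2 = (+1.75, +0.54);  n_2 = (+0.2949, -0.9555)
∠(n_0, n_2) = 127.58°
δ = |180° − 127.58°| = 52.42°
52.42° ≤ 2α = 53.13°  →  valid

δ = 52.42°, valid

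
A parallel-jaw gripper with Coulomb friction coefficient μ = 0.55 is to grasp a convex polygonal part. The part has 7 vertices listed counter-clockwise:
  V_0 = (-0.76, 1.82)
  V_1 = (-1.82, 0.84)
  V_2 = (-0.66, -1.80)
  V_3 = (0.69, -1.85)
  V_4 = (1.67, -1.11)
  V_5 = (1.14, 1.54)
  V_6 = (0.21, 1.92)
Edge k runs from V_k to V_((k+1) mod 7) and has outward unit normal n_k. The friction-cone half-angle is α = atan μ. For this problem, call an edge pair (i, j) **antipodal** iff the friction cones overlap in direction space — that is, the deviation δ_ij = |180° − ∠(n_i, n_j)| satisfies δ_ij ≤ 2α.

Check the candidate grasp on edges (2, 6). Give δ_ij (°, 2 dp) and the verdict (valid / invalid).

α = atan 0.55 = 28.81°;  2α = 57.62°
edge 2: e_2 = (+1.35, -0.05);  n_2 = (-0.0370, -0.9993)
edge 6: e_6 = (-0.97, -0.10);  n_6 = (-0.1025, +0.9947)
∠(n_2, n_6) = 171.99°
δ = |180° − 171.99°| = 8.01°
8.01° ≤ 2α = 57.62°  →  valid

δ = 8.01°, valid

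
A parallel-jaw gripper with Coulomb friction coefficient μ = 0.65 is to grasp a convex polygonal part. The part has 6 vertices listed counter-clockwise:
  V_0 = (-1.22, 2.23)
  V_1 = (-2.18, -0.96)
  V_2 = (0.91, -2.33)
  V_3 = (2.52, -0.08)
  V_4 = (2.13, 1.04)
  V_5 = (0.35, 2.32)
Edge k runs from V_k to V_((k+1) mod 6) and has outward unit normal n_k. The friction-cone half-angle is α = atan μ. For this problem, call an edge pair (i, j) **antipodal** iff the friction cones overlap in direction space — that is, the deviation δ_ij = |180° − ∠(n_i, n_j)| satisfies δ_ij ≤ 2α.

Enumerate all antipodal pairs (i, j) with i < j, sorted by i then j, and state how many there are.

count = 6; pairs: (0,2), (0,3), (1,3), (1,4), (1,5), (2,5)

α = atan 0.65 = 33.02°;  2α = 66.05°
n_0 = (-0.9576, +0.2882)
n_1 = (-0.4053, -0.9142)
n_2 = (+0.8132, -0.5819)
n_3 = (+0.9444, +0.3288)
n_4 = (+0.5838, +0.8119)
n_5 = (-0.0572, +0.9984)
  (0,1): δ = 97.16°  ·
  (0,2): δ = 18.84°  ✓
  (0,3): δ = 35.95°  ✓
  (0,4): δ = 71.03°  ·
  (0,5): δ = 110.03°  ·
  (1,2): δ = 101.67°  ·
  (1,3): δ = 46.89°  ✓
  (1,4): δ = 11.81°  ✓
  (1,5): δ = 27.19°  ✓
  (2,3): δ = 125.22°  ·
  (2,4): δ = 90.13°  ·
  (2,5): δ = 51.13°  ✓
  (3,4): δ = 144.92°  ·
  (3,5): δ = 105.92°  ·
  (4,5): δ = 141.00°  ·
antipodal pairs: 6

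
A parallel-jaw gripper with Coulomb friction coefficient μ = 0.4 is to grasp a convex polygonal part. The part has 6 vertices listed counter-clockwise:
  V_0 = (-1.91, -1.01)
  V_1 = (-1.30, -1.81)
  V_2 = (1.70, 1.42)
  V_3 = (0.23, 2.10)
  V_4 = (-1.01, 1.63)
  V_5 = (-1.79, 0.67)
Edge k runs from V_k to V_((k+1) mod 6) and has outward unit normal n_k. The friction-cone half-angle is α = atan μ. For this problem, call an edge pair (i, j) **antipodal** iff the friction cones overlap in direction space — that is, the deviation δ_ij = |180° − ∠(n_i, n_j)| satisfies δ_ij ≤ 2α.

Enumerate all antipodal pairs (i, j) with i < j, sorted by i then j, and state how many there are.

count = 4; pairs: (0,2), (1,3), (1,4), (1,5)

α = atan 0.4 = 21.80°;  2α = 43.60°
n_0 = (-0.7952, -0.6063)
n_1 = (+0.7327, -0.6805)
n_2 = (+0.4198, +0.9076)
n_3 = (-0.3544, +0.9351)
n_4 = (-0.7761, +0.6306)
n_5 = (-0.9975, +0.0712)
  (0,1): δ = 80.21°  ·
  (0,2): δ = 27.85°  ✓
  (0,3): δ = 73.43°  ·
  (0,4): δ = 103.58°  ·
  (0,5): δ = 138.59°  ·
  (1,2): δ = 71.94°  ·
  (1,3): δ = 26.36°  ✓
  (1,4): δ = 3.79°  ✓
  (1,5): δ = 38.80°  ✓
  (2,3): δ = 134.42°  ·
  (2,4): δ = 104.27°  ·
  (2,5): δ = 69.26°  ·
  (3,4): δ = 149.85°  ·
  (3,5): δ = 114.84°  ·
  (4,5): δ = 144.99°  ·
antipodal pairs: 4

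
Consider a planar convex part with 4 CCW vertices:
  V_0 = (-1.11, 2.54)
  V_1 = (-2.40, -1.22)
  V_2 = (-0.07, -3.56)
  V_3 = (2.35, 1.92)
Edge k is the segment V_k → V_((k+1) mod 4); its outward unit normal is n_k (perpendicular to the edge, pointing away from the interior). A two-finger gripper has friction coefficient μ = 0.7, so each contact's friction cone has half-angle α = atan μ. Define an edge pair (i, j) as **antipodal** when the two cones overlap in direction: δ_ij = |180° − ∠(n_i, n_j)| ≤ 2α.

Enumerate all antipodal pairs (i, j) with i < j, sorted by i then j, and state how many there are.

count = 3; pairs: (0,2), (1,2), (1,3)

α = atan 0.7 = 34.99°;  2α = 69.98°
n_0 = (-0.9459, +0.3245)
n_1 = (-0.7086, -0.7056)
n_2 = (+0.9148, -0.4040)
n_3 = (+0.1764, +0.9843)
  (0,1): δ = 116.19°  ·
  (0,2): δ = 4.89°  ✓
  (0,3): δ = 98.78°  ·
  (1,2): δ = 68.70°  ✓
  (1,3): δ = 34.96°  ✓
  (2,3): δ = 76.33°  ·
antipodal pairs: 3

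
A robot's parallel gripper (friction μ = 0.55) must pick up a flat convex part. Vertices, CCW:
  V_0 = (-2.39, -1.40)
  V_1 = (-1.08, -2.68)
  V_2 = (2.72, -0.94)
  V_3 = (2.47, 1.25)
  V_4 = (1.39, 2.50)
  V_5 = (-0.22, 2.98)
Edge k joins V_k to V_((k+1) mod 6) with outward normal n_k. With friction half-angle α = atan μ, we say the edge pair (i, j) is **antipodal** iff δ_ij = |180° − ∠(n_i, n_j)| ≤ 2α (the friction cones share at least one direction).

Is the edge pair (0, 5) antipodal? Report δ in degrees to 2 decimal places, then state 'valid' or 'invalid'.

α = atan 0.55 = 28.81°;  2α = 57.62°
edge 0: e_0 = (+1.31, -1.28);  n_0 = (-0.6989, -0.7152)
edge 5: e_5 = (-2.17, -4.38);  n_5 = (-0.8961, +0.4439)
∠(n_0, n_5) = 72.02°
δ = |180° − 72.02°| = 107.98°
107.98° > 2α = 57.62°  →  invalid

δ = 107.98°, invalid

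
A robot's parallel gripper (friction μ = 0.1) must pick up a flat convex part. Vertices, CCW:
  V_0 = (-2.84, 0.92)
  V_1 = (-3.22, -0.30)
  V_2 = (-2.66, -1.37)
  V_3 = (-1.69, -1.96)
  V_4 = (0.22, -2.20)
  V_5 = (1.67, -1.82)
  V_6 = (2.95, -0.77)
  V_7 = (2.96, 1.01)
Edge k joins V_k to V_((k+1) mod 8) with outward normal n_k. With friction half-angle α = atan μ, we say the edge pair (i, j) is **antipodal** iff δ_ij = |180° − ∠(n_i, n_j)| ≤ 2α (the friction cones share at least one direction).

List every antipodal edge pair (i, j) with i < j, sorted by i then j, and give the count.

count = 1; pairs: (3,7)

α = atan 0.1 = 5.71°;  2α = 11.42°
n_0 = (-0.9548, +0.2974)
n_1 = (-0.8860, -0.4637)
n_2 = (-0.5197, -0.8544)
n_3 = (-0.1247, -0.9922)
n_4 = (+0.2535, -0.9673)
n_5 = (+0.6342, -0.7731)
n_6 = (+1.0000, -0.0056)
n_7 = (-0.0155, +0.9999)
  (0,1): δ = 135.07°  ·
  (0,2): δ = 104.01°  ·
  (0,3): δ = 79.86°  ·
  (0,4): δ = 58.01°  ·
  (0,5): δ = 33.34°  ·
  (0,6): δ = 16.98°  ·
  (0,7): δ = 108.19°  ·
  (1,2): δ = 148.94°  ·
  (1,3): δ = 124.79°  ·
  (1,4): δ = 102.94°  ·
  (1,5): δ = 78.26°  ·
  (1,6): δ = 27.95°  ·
  (1,7): δ = 63.26°  ·
  (2,3): δ = 155.85°  ·
  (2,4): δ = 134.00°  ·
  (2,5): δ = 109.33°  ·
  (2,6): δ = 59.01°  ·
  (2,7): δ = 32.20°  ·
  (3,4): δ = 158.15°  ·
  (3,5): δ = 133.48°  ·
  (3,6): δ = 83.16°  ·
  (3,7): δ = 8.05°  ✓
  (4,5): δ = 155.32°  ·
  (4,6): δ = 105.01°  ·
  (4,7): δ = 13.80°  ·
  (5,6): δ = 129.68°  ·
  (5,7): δ = 38.47°  ·
  (6,7): δ = 88.79°  ·
antipodal pairs: 1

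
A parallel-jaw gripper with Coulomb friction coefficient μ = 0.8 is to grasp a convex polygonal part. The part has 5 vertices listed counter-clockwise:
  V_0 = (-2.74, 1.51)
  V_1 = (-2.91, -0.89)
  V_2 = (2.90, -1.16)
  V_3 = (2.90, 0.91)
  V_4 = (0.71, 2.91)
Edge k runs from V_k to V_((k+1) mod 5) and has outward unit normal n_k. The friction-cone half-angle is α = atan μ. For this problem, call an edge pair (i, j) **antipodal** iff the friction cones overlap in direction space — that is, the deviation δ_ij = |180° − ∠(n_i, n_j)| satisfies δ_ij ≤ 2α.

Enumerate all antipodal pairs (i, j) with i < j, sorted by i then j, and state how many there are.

count = 5; pairs: (0,2), (0,3), (1,3), (1,4), (2,4)

α = atan 0.8 = 38.66°;  2α = 77.32°
n_0 = (-0.9975, +0.0707)
n_1 = (-0.0464, -0.9989)
n_2 = (+1.0000, -0.0000)
n_3 = (+0.6743, +0.7384)
n_4 = (-0.3760, +0.9266)
  (0,1): δ = 88.61°  ·
  (0,2): δ = 4.05°  ✓
  (0,3): δ = 51.65°  ✓
  (0,4): δ = 116.14°  ·
  (1,2): δ = 87.34°  ·
  (1,3): δ = 39.74°  ✓
  (1,4): δ = 24.75°  ✓
  (2,3): δ = 132.40°  ·
  (2,4): δ = 67.91°  ✓
  (3,4): δ = 115.51°  ·
antipodal pairs: 5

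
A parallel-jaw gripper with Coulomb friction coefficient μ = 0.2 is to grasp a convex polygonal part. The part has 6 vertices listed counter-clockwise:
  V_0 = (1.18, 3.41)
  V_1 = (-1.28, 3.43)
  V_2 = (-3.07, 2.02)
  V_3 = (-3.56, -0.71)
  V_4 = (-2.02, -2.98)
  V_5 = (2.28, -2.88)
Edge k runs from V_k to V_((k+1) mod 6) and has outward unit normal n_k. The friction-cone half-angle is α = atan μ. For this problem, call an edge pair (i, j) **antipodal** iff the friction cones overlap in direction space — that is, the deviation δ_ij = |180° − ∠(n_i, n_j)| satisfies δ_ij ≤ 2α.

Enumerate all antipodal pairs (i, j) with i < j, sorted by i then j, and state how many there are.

count = 2; pairs: (0,4), (2,5)

α = atan 0.2 = 11.31°;  2α = 22.62°
n_0 = (+0.0081, +1.0000)
n_1 = (-0.6188, +0.7856)
n_2 = (-0.9843, +0.1767)
n_3 = (-0.8275, -0.5614)
n_4 = (+0.0232, -0.9997)
n_5 = (+0.9851, +0.1723)
  (0,1): δ = 141.31°  ·
  (0,2): δ = 99.71°  ·
  (0,3): δ = 55.38°  ·
  (0,4): δ = 1.80°  ✓
  (0,5): δ = 100.39°  ·
  (1,2): δ = 138.40°  ·
  (1,3): δ = 94.07°  ·
  (1,4): δ = 36.90°  ·
  (1,5): δ = 61.69°  ·
  (2,3): δ = 135.67°  ·
  (2,4): δ = 78.49°  ·
  (2,5): δ = 20.10°  ✓
  (3,4): δ = 122.82°  ·
  (3,5): δ = 24.23°  ·
  (4,5): δ = 81.41°  ·
antipodal pairs: 2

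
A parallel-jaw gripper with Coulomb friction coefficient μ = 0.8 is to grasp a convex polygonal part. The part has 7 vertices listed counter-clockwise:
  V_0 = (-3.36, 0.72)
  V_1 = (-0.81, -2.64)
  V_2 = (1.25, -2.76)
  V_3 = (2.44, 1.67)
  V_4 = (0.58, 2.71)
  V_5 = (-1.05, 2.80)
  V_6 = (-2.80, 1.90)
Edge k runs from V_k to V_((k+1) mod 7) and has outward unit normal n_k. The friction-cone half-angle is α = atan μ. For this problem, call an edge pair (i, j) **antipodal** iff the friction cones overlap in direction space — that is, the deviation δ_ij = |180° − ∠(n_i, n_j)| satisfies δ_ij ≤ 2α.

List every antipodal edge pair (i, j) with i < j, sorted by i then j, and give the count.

count = 9; pairs: (0,2), (0,3), (0,4), (1,3), (1,4), (1,5), (1,6), (2,5), (2,6)

α = atan 0.8 = 38.66°;  2α = 77.32°
n_0 = (-0.7966, -0.6045)
n_1 = (-0.0582, -0.9983)
n_2 = (+0.9658, -0.2594)
n_3 = (+0.4880, +0.8728)
n_4 = (+0.0551, +0.9985)
n_5 = (-0.4573, +0.8893)
n_6 = (-0.9034, +0.4287)
  (0,1): δ = 130.53°  ·
  (0,2): δ = 52.23°  ✓
  (0,3): δ = 23.59°  ✓
  (0,4): δ = 49.64°  ✓
  (0,5): δ = 80.02°  ·
  (0,6): δ = 117.42°  ·
  (1,2): δ = 101.70°  ·
  (1,3): δ = 25.88°  ✓
  (1,4): δ = 0.17°  ✓
  (1,5): δ = 30.55°  ✓
  (1,6): δ = 67.95°  ✓
  (2,3): δ = 104.18°  ·
  (2,4): δ = 78.12°  ·
  (2,5): δ = 47.75°  ✓
  (2,6): δ = 10.35°  ✓
  (3,4): δ = 153.95°  ·
  (3,5): δ = 123.57°  ·
  (3,6): δ = 86.18°  ·
  (4,5): δ = 149.62°  ·
  (4,6): δ = 112.23°  ·
  (5,6): δ = 142.60°  ·
antipodal pairs: 9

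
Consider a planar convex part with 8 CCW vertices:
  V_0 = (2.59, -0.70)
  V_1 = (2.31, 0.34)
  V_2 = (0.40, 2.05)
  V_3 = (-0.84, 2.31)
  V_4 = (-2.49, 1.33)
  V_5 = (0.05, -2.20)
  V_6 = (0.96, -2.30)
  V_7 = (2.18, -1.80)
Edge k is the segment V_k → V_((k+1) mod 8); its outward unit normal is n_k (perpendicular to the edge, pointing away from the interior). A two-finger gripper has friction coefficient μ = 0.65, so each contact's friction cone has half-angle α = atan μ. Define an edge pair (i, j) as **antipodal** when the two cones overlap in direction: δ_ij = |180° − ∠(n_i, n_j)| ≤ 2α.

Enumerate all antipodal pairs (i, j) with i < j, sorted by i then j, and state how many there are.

α = atan 0.65 = 33.02°;  2α = 66.05°
n_0 = (+0.9656, +0.2600)
n_1 = (+0.6670, +0.7450)
n_2 = (+0.2052, +0.9787)
n_3 = (-0.5107, +0.8598)
n_4 = (-0.8117, -0.5841)
n_5 = (-0.1092, -0.9940)
n_6 = (+0.3792, -0.9253)
n_7 = (+0.9370, -0.3493)
  (0,1): δ = 146.91°  ·
  (0,2): δ = 116.91°  ·
  (0,3): δ = 74.36°  ·
  (0,4): δ = 20.67°  ✓
  (0,5): δ = 68.66°  ·
  (0,6): δ = 97.22°  ·
  (0,7): δ = 144.49°  ·
  (1,2): δ = 150.00°  ·
  (1,3): δ = 107.45°  ·
  (1,4): δ = 12.43°  ✓
  (1,5): δ = 35.57°  ✓
  (1,6): δ = 64.12°  ✓
  (1,7): δ = 111.40°  ·
  (2,3): δ = 137.45°  ·
  (2,4): δ = 42.42°  ✓
  (2,5): δ = 5.57°  ✓
  (2,6): δ = 34.13°  ✓
  (2,7): δ = 81.40°  ·
  (3,4): δ = 84.97°  ·
  (3,5): δ = 36.98°  ✓
  (3,6): δ = 8.42°  ✓
  (3,7): δ = 38.85°  ✓
  (4,5): δ = 132.01°  ·
  (4,6): δ = 103.45°  ·
  (4,7): δ = 56.18°  ✓
  (5,6): δ = 151.44°  ·
  (5,7): δ = 104.17°  ·
  (6,7): δ = 132.73°  ·
antipodal pairs: 11

count = 11; pairs: (0,4), (1,4), (1,5), (1,6), (2,4), (2,5), (2,6), (3,5), (3,6), (3,7), (4,7)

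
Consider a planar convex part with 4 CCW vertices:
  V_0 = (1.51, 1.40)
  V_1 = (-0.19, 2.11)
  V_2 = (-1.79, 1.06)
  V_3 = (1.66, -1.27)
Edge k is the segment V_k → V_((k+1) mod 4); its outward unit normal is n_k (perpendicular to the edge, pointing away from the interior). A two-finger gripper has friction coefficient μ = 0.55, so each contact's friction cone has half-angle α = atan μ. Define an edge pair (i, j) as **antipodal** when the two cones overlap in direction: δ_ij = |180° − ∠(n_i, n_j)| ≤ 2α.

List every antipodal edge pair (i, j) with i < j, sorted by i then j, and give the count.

count = 2; pairs: (0,2), (2,3)

α = atan 0.55 = 28.81°;  2α = 57.62°
n_0 = (+0.3854, +0.9228)
n_1 = (-0.5487, +0.8360)
n_2 = (-0.5597, -0.8287)
n_3 = (+0.9984, +0.0561)
  (0,1): δ = 124.06°  ·
  (0,2): δ = 11.37°  ✓
  (0,3): δ = 115.88°  ·
  (1,2): δ = 67.31°  ·
  (1,3): δ = 59.94°  ·
  (2,3): δ = 52.75°  ✓
antipodal pairs: 2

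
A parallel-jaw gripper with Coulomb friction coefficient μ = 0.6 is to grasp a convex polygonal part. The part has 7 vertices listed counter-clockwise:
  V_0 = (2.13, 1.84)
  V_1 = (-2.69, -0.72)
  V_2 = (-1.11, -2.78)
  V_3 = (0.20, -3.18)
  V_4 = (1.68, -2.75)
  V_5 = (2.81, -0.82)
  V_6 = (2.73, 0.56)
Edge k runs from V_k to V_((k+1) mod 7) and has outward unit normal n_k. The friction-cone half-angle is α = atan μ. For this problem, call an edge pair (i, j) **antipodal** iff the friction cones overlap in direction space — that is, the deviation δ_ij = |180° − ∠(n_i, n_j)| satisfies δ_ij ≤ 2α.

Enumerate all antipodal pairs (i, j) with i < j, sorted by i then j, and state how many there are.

α = atan 0.6 = 30.96°;  2α = 61.93°
n_0 = (-0.4691, +0.8832)
n_1 = (-0.7935, -0.6086)
n_2 = (-0.2920, -0.9564)
n_3 = (+0.2790, -0.9603)
n_4 = (+0.8630, -0.5053)
n_5 = (+0.9983, +0.0579)
n_6 = (+0.9055, +0.4244)
  (0,1): δ = 80.49°  ·
  (0,2): δ = 44.95°  ✓
  (0,3): δ = 11.77°  ✓
  (0,4): δ = 31.68°  ✓
  (0,5): δ = 65.34°  ·
  (0,6): δ = 87.14°  ·
  (1,2): δ = 144.47°  ·
  (1,3): δ = 111.29°  ·
  (1,4): δ = 67.84°  ·
  (1,5): δ = 34.17°  ✓
  (1,6): δ = 12.37°  ✓
  (2,3): δ = 146.82°  ·
  (2,4): δ = 103.37°  ·
  (2,5): δ = 69.70°  ·
  (2,6): δ = 47.91°  ✓
  (3,4): δ = 136.55°  ·
  (3,5): δ = 102.88°  ·
  (3,6): δ = 81.09°  ·
  (4,5): δ = 146.33°  ·
  (4,6): δ = 124.54°  ·
  (5,6): δ = 158.20°  ·
antipodal pairs: 6

count = 6; pairs: (0,2), (0,3), (0,4), (1,5), (1,6), (2,6)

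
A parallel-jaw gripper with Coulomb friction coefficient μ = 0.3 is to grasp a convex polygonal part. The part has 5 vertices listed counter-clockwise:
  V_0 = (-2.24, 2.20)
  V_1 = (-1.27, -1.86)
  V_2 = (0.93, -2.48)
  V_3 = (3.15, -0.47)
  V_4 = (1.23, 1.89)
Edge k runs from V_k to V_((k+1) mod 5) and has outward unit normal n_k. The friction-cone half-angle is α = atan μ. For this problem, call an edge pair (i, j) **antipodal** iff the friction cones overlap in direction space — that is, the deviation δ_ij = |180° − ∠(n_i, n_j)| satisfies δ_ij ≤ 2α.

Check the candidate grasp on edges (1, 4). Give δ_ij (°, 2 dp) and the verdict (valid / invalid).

δ = 10.63°, valid

α = atan 0.3 = 16.70°;  2α = 33.40°
edge 1: e_1 = (+2.20, -0.62);  n_1 = (-0.2713, -0.9625)
edge 4: e_4 = (-3.47, +0.31);  n_4 = (+0.0890, +0.9960)
∠(n_1, n_4) = 169.37°
δ = |180° − 169.37°| = 10.63°
10.63° ≤ 2α = 33.40°  →  valid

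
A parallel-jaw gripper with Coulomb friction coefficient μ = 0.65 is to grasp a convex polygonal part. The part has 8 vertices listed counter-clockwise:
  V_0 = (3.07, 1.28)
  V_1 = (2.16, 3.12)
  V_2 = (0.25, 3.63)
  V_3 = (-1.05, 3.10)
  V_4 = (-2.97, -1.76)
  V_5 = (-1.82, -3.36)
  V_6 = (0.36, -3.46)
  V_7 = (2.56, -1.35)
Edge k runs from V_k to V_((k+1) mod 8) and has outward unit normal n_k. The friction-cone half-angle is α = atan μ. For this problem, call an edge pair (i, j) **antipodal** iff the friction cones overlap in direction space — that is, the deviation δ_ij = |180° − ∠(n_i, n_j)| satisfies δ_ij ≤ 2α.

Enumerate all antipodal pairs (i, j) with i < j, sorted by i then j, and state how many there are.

α = atan 0.65 = 33.02°;  2α = 66.05°
n_0 = (+0.8964, +0.4433)
n_1 = (+0.2580, +0.9662)
n_2 = (-0.3775, +0.9260)
n_3 = (-0.9301, +0.3674)
n_4 = (-0.8120, -0.5836)
n_5 = (-0.0458, -0.9989)
n_6 = (+0.6922, -0.7217)
n_7 = (+0.9817, -0.1904)
  (0,1): δ = 131.27°  ·
  (0,2): δ = 94.14°  ·
  (0,3): δ = 47.87°  ✓
  (0,4): δ = 9.39°  ✓
  (0,5): δ = 61.06°  ✓
  (0,6): δ = 107.49°  ·
  (0,7): δ = 142.71°  ·
  (1,2): δ = 142.87°  ·
  (1,3): δ = 96.61°  ·
  (1,4): δ = 39.34°  ✓
  (1,5): δ = 12.32°  ✓
  (1,6): δ = 58.75°  ✓
  (1,7): δ = 93.98°  ·
  (2,3): δ = 133.74°  ·
  (2,4): δ = 76.47°  ·
  (2,5): δ = 24.81°  ✓
  (2,6): δ = 21.62°  ✓
  (2,7): δ = 56.85°  ✓
  (3,4): δ = 122.74°  ·
  (3,5): δ = 71.07°  ·
  (3,6): δ = 24.64°  ✓
  (3,7): δ = 10.58°  ✓
  (4,5): δ = 128.33°  ·
  (4,6): δ = 81.90°  ·
  (4,7): δ = 46.68°  ✓
  (5,6): δ = 133.57°  ·
  (5,7): δ = 98.35°  ·
  (6,7): δ = 144.78°  ·
antipodal pairs: 12

count = 12; pairs: (0,3), (0,4), (0,5), (1,4), (1,5), (1,6), (2,5), (2,6), (2,7), (3,6), (3,7), (4,7)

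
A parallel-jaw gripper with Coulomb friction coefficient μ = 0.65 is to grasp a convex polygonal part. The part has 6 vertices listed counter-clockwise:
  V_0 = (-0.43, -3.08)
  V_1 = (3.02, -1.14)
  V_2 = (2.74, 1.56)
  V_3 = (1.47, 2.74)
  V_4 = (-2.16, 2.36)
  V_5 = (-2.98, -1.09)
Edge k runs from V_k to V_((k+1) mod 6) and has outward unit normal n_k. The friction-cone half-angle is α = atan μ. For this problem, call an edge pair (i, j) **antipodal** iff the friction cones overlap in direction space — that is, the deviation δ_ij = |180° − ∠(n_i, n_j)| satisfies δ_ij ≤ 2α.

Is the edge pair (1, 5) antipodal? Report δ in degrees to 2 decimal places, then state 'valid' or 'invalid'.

α = atan 0.65 = 33.02°;  2α = 66.05°
edge 1: e_1 = (-0.28, +2.70);  n_1 = (+0.9947, +0.1032)
edge 5: e_5 = (+2.55, -1.99);  n_5 = (-0.6152, -0.7884)
∠(n_1, n_5) = 133.89°
δ = |180° − 133.89°| = 46.11°
46.11° ≤ 2α = 66.05°  →  valid

δ = 46.11°, valid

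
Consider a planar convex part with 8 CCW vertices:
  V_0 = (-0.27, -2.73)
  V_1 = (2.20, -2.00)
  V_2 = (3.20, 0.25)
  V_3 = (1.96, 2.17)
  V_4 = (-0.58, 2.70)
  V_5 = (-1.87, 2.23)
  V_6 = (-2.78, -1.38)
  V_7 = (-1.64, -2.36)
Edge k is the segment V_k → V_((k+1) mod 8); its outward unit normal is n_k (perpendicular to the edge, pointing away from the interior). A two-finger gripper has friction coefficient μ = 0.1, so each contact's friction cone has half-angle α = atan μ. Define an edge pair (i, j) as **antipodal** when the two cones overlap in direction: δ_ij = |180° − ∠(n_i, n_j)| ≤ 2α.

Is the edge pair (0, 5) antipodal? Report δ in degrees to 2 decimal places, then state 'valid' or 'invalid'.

α = atan 0.1 = 5.71°;  2α = 11.42°
edge 0: e_0 = (+2.47, +0.73);  n_0 = (+0.2834, -0.9590)
edge 5: e_5 = (-0.91, -3.61);  n_5 = (-0.9697, +0.2444)
∠(n_0, n_5) = 120.61°
δ = |180° − 120.61°| = 59.39°
59.39° > 2α = 11.42°  →  invalid

δ = 59.39°, invalid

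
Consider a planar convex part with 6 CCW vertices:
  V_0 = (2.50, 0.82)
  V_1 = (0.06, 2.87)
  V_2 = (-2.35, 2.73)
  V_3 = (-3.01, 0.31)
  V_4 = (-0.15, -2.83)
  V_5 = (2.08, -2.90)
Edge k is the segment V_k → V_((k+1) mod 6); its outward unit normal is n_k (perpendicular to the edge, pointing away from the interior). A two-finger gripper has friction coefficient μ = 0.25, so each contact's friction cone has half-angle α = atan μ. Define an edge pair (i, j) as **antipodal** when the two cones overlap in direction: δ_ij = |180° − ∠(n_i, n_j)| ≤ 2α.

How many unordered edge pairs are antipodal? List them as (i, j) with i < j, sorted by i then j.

count = 3; pairs: (0,3), (1,4), (2,5)

α = atan 0.25 = 14.04°;  2α = 28.07°
n_0 = (+0.6433, +0.7656)
n_1 = (-0.0580, +0.9983)
n_2 = (-0.9648, +0.2631)
n_3 = (-0.7393, -0.6734)
n_4 = (-0.0314, -0.9995)
n_5 = (+0.9937, -0.1122)
  (0,1): δ = 136.64°  ·
  (0,2): δ = 65.22°  ·
  (0,3): δ = 7.64°  ✓
  (0,4): δ = 38.24°  ·
  (0,5): δ = 123.59°  ·
  (1,2): δ = 108.58°  ·
  (1,3): δ = 51.00°  ·
  (1,4): δ = 5.12°  ✓
  (1,5): δ = 80.23°  ·
  (2,3): δ = 122.42°  ·
  (2,4): δ = 76.54°  ·
  (2,5): δ = 8.81°  ✓
  (3,4): δ = 134.13°  ·
  (3,5): δ = 48.77°  ·
  (4,5): δ = 94.64°  ·
antipodal pairs: 3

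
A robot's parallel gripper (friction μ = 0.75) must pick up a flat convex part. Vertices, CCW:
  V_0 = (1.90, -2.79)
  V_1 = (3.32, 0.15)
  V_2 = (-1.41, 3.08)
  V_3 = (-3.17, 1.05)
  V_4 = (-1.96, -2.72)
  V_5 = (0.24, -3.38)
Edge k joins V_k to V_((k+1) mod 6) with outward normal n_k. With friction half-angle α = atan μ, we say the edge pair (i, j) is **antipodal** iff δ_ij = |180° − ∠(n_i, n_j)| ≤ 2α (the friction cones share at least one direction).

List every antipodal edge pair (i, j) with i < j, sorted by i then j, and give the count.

count = 7; pairs: (0,2), (0,3), (1,3), (1,4), (1,5), (2,4), (2,5)

α = atan 0.75 = 36.87°;  2α = 73.74°
n_0 = (+0.9005, -0.4349)
n_1 = (+0.5266, +0.8501)
n_2 = (-0.7556, +0.6551)
n_3 = (-0.9522, -0.3056)
n_4 = (-0.2873, -0.9578)
n_5 = (+0.3349, -0.9423)
  (0,1): δ = 96.00°  ·
  (0,2): δ = 15.14°  ✓
  (0,3): δ = 43.57°  ✓
  (0,4): δ = 99.08°  ·
  (0,5): δ = 135.35°  ·
  (1,2): δ = 99.15°  ·
  (1,3): δ = 40.43°  ✓
  (1,4): δ = 15.08°  ✓
  (1,5): δ = 51.34°  ✓
  (2,3): δ = 121.28°  ·
  (2,4): δ = 65.77°  ✓
  (2,5): δ = 29.51°  ✓
  (3,4): δ = 124.49°  ·
  (3,5): δ = 88.23°  ·
  (4,5): δ = 143.73°  ·
antipodal pairs: 7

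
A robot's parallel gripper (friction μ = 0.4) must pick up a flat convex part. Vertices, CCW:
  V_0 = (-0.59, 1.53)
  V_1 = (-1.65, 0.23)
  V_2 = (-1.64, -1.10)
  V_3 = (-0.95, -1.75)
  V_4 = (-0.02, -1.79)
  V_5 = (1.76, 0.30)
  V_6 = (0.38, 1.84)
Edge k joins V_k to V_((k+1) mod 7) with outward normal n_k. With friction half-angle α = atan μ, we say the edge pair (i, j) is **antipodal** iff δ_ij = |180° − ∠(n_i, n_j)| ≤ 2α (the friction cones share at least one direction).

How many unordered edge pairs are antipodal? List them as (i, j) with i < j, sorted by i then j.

count = 6; pairs: (0,4), (1,4), (1,5), (2,5), (3,6), (4,6)

α = atan 0.4 = 21.80°;  2α = 43.60°
n_0 = (-0.7750, +0.6319)
n_1 = (-1.0000, -0.0075)
n_2 = (-0.6857, -0.7279)
n_3 = (-0.0430, -0.9991)
n_4 = (+0.7613, -0.6484)
n_5 = (+0.7447, +0.6674)
n_6 = (-0.3044, +0.9525)
  (0,1): δ = 140.38°  ·
  (0,2): δ = 94.10°  ·
  (0,3): δ = 53.27°  ·
  (0,4): δ = 1.23°  ✓
  (0,5): δ = 81.06°  ·
  (0,6): δ = 146.92°  ·
  (1,2): δ = 133.72°  ·
  (1,3): δ = 92.89°  ·
  (1,4): δ = 40.85°  ✓
  (1,5): δ = 41.43°  ✓
  (1,6): δ = 107.29°  ·
  (2,3): δ = 139.17°  ·
  (2,4): δ = 87.13°  ·
  (2,5): δ = 4.85°  ✓
  (2,6): δ = 61.01°  ·
  (3,4): δ = 127.96°  ·
  (3,5): δ = 45.67°  ·
  (3,6): δ = 20.19°  ✓
  (4,5): δ = 97.72°  ·
  (4,6): δ = 31.86°  ✓
  (5,6): δ = 114.14°  ·
antipodal pairs: 6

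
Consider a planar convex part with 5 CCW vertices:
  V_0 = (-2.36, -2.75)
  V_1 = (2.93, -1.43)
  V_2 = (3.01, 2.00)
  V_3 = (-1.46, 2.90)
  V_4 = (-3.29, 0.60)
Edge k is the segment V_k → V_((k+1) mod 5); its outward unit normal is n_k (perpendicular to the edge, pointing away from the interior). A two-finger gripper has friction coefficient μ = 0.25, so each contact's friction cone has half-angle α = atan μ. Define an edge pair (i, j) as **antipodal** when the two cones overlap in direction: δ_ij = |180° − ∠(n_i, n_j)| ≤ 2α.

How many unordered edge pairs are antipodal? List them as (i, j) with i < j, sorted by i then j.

α = atan 0.25 = 14.04°;  2α = 28.07°
n_0 = (+0.2421, -0.9703)
n_1 = (+0.9997, -0.0233)
n_2 = (+0.1974, +0.9803)
n_3 = (-0.7825, +0.6226)
n_4 = (-0.9636, -0.2675)
  (0,1): δ = 105.35°  ·
  (0,2): δ = 25.39°  ✓
  (0,3): δ = 37.48°  ·
  (0,4): δ = 91.50°  ·
  (1,2): δ = 100.05°  ·
  (1,3): δ = 37.17°  ·
  (1,4): δ = 16.85°  ✓
  (2,3): δ = 117.12°  ·
  (2,4): δ = 63.10°  ·
  (3,4): δ = 125.98°  ·
antipodal pairs: 2

count = 2; pairs: (0,2), (1,4)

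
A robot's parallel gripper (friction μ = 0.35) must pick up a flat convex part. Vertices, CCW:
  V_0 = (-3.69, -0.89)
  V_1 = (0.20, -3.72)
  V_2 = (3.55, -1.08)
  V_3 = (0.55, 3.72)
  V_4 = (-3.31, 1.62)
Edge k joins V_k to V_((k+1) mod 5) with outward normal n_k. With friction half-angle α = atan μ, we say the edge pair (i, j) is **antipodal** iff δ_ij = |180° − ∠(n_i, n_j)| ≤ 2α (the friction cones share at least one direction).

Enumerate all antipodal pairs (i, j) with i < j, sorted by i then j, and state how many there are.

count = 2; pairs: (0,2), (1,3)

α = atan 0.35 = 19.29°;  2α = 38.58°
n_0 = (-0.5883, -0.8086)
n_1 = (+0.6190, -0.7854)
n_2 = (+0.8480, +0.5300)
n_3 = (-0.4779, +0.8784)
n_4 = (-0.9887, +0.1497)
  (0,1): δ = 105.72°  ·
  (0,2): δ = 21.96°  ✓
  (0,3): δ = 64.58°  ·
  (0,4): δ = 117.43°  ·
  (1,2): δ = 96.23°  ·
  (1,3): δ = 9.69°  ✓
  (1,4): δ = 43.15°  ·
  (2,3): δ = 93.46°  ·
  (2,4): δ = 40.61°  ·
  (3,4): δ = 127.16°  ·
antipodal pairs: 2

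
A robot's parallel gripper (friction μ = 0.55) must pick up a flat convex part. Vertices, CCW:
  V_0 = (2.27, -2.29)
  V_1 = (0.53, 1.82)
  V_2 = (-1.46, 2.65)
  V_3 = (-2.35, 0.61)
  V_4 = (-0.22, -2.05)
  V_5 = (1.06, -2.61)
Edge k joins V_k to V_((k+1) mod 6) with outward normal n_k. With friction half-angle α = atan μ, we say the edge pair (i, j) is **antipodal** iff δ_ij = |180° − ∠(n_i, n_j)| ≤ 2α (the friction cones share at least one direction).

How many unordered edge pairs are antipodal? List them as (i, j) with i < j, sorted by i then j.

count = 7; pairs: (0,2), (0,3), (0,4), (1,3), (1,4), (1,5), (2,5)

α = atan 0.55 = 28.81°;  2α = 57.62°
n_0 = (+0.9209, +0.3899)
n_1 = (+0.3849, +0.9229)
n_2 = (-0.9166, +0.3999)
n_3 = (-0.7806, -0.6251)
n_4 = (-0.4008, -0.9162)
n_5 = (+0.2557, -0.9668)
  (0,1): δ = 135.59°  ·
  (0,2): δ = 46.52°  ✓
  (0,3): δ = 15.74°  ✓
  (0,4): δ = 43.42°  ✓
  (0,5): δ = 81.87°  ·
  (1,2): δ = 90.93°  ·
  (1,3): δ = 28.67°  ✓
  (1,4): δ = 0.99°  ✓
  (1,5): δ = 37.45°  ✓
  (2,3): δ = 117.74°  ·
  (2,4): δ = 90.06°  ·
  (2,5): δ = 51.62°  ✓
  (3,4): δ = 152.32°  ·
  (3,5): δ = 113.87°  ·
  (4,5): δ = 141.56°  ·
antipodal pairs: 7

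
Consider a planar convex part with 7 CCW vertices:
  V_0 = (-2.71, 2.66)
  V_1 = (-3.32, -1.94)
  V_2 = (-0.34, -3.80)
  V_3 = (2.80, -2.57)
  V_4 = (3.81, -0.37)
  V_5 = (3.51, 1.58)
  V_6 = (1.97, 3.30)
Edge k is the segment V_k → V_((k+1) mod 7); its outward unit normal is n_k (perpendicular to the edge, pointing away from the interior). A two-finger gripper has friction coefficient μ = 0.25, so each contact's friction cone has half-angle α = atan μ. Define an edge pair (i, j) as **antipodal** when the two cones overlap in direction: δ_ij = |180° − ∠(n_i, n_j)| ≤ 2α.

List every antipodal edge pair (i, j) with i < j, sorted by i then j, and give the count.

α = atan 0.25 = 14.04°;  2α = 28.07°
n_0 = (-0.9913, +0.1315)
n_1 = (-0.5295, -0.8483)
n_2 = (+0.3647, -0.9311)
n_3 = (+0.9088, -0.4172)
n_4 = (+0.9884, +0.1521)
n_5 = (+0.7450, +0.6670)
n_6 = (-0.1355, +0.9908)
  (0,1): δ = 114.42°  ·
  (0,2): δ = 61.05°  ·
  (0,3): δ = 17.11°  ✓
  (0,4): δ = 16.30°  ✓
  (0,5): δ = 49.39°  ·
  (0,6): δ = 105.34°  ·
  (1,2): δ = 126.64°  ·
  (1,3): δ = 82.69°  ·
  (1,4): δ = 49.28°  ·
  (1,5): δ = 16.19°  ✓
  (1,6): δ = 39.76°  ·
  (2,3): δ = 136.05°  ·
  (2,4): δ = 102.65°  ·
  (2,5): δ = 69.55°  ·
  (2,6): δ = 13.60°  ✓
  (3,4): δ = 146.59°  ·
  (3,5): δ = 113.50°  ·
  (3,6): δ = 57.55°  ·
  (4,5): δ = 146.91°  ·
  (4,6): δ = 90.96°  ·
  (5,6): δ = 124.05°  ·
antipodal pairs: 4

count = 4; pairs: (0,3), (0,4), (1,5), (2,6)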